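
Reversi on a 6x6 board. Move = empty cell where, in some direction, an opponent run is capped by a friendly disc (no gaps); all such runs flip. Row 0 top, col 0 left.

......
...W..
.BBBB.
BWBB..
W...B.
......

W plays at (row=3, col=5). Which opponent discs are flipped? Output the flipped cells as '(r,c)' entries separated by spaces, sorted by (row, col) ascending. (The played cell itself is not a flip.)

Answer: (2,4)

Derivation:
Dir NW: opp run (2,4) capped by W -> flip
Dir N: first cell '.' (not opp) -> no flip
Dir NE: edge -> no flip
Dir W: first cell '.' (not opp) -> no flip
Dir E: edge -> no flip
Dir SW: opp run (4,4), next='.' -> no flip
Dir S: first cell '.' (not opp) -> no flip
Dir SE: edge -> no flip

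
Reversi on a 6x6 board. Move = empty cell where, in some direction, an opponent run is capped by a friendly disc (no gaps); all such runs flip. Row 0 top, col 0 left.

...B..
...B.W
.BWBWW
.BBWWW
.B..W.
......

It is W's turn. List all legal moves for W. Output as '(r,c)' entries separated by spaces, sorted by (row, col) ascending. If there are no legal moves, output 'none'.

(0,2): flips 1 -> legal
(0,4): flips 1 -> legal
(1,0): no bracket -> illegal
(1,1): no bracket -> illegal
(1,2): flips 1 -> legal
(1,4): no bracket -> illegal
(2,0): flips 1 -> legal
(3,0): flips 2 -> legal
(4,0): flips 1 -> legal
(4,2): flips 1 -> legal
(4,3): no bracket -> illegal
(5,0): no bracket -> illegal
(5,1): no bracket -> illegal
(5,2): no bracket -> illegal

Answer: (0,2) (0,4) (1,2) (2,0) (3,0) (4,0) (4,2)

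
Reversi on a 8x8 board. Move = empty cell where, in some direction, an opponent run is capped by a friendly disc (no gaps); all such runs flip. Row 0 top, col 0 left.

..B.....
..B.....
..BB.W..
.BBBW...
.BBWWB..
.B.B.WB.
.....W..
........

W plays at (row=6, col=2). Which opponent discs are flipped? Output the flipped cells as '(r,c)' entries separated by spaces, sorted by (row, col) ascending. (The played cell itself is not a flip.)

Dir NW: opp run (5,1), next='.' -> no flip
Dir N: first cell '.' (not opp) -> no flip
Dir NE: opp run (5,3) capped by W -> flip
Dir W: first cell '.' (not opp) -> no flip
Dir E: first cell '.' (not opp) -> no flip
Dir SW: first cell '.' (not opp) -> no flip
Dir S: first cell '.' (not opp) -> no flip
Dir SE: first cell '.' (not opp) -> no flip

Answer: (5,3)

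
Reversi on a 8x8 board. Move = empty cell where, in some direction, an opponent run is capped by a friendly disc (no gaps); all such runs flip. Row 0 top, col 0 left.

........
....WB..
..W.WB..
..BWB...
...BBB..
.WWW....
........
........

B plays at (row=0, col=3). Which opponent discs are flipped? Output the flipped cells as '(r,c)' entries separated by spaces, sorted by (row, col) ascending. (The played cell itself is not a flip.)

Answer: (1,4)

Derivation:
Dir NW: edge -> no flip
Dir N: edge -> no flip
Dir NE: edge -> no flip
Dir W: first cell '.' (not opp) -> no flip
Dir E: first cell '.' (not opp) -> no flip
Dir SW: first cell '.' (not opp) -> no flip
Dir S: first cell '.' (not opp) -> no flip
Dir SE: opp run (1,4) capped by B -> flip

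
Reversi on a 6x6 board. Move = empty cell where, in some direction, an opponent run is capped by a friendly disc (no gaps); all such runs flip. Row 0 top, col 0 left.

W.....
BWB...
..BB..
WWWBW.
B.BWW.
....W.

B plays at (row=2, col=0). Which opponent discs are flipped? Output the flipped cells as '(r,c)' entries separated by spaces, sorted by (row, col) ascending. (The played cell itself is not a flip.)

Answer: (3,0) (3,1)

Derivation:
Dir NW: edge -> no flip
Dir N: first cell 'B' (not opp) -> no flip
Dir NE: opp run (1,1), next='.' -> no flip
Dir W: edge -> no flip
Dir E: first cell '.' (not opp) -> no flip
Dir SW: edge -> no flip
Dir S: opp run (3,0) capped by B -> flip
Dir SE: opp run (3,1) capped by B -> flip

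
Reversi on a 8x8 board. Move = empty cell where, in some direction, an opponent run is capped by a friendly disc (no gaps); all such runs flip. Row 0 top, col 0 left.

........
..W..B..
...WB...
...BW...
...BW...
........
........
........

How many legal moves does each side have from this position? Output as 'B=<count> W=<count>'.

Answer: B=7 W=7

Derivation:
-- B to move --
(0,1): no bracket -> illegal
(0,2): no bracket -> illegal
(0,3): no bracket -> illegal
(1,1): no bracket -> illegal
(1,3): flips 1 -> legal
(1,4): no bracket -> illegal
(2,1): no bracket -> illegal
(2,2): flips 1 -> legal
(2,5): flips 1 -> legal
(3,2): no bracket -> illegal
(3,5): flips 1 -> legal
(4,5): flips 1 -> legal
(5,3): no bracket -> illegal
(5,4): flips 2 -> legal
(5,5): flips 1 -> legal
B mobility = 7
-- W to move --
(0,4): no bracket -> illegal
(0,5): no bracket -> illegal
(0,6): no bracket -> illegal
(1,3): no bracket -> illegal
(1,4): flips 1 -> legal
(1,6): no bracket -> illegal
(2,2): flips 1 -> legal
(2,5): flips 1 -> legal
(2,6): no bracket -> illegal
(3,2): flips 1 -> legal
(3,5): no bracket -> illegal
(4,2): flips 1 -> legal
(5,2): flips 1 -> legal
(5,3): flips 2 -> legal
(5,4): no bracket -> illegal
W mobility = 7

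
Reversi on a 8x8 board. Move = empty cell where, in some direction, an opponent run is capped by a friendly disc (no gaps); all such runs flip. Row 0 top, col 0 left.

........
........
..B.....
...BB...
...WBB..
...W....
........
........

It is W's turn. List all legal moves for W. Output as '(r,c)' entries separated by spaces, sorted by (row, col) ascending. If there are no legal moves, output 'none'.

(1,1): no bracket -> illegal
(1,2): no bracket -> illegal
(1,3): no bracket -> illegal
(2,1): no bracket -> illegal
(2,3): flips 1 -> legal
(2,4): no bracket -> illegal
(2,5): flips 1 -> legal
(3,1): no bracket -> illegal
(3,2): no bracket -> illegal
(3,5): flips 1 -> legal
(3,6): no bracket -> illegal
(4,2): no bracket -> illegal
(4,6): flips 2 -> legal
(5,4): no bracket -> illegal
(5,5): no bracket -> illegal
(5,6): no bracket -> illegal

Answer: (2,3) (2,5) (3,5) (4,6)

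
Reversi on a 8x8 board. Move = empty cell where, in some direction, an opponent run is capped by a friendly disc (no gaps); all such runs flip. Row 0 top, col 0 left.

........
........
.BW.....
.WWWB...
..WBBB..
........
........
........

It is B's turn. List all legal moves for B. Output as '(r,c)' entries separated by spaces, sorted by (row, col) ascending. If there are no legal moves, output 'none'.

Answer: (1,1) (2,3) (3,0) (4,1)

Derivation:
(1,1): flips 2 -> legal
(1,2): no bracket -> illegal
(1,3): no bracket -> illegal
(2,0): no bracket -> illegal
(2,3): flips 2 -> legal
(2,4): no bracket -> illegal
(3,0): flips 3 -> legal
(4,0): no bracket -> illegal
(4,1): flips 2 -> legal
(5,1): no bracket -> illegal
(5,2): no bracket -> illegal
(5,3): no bracket -> illegal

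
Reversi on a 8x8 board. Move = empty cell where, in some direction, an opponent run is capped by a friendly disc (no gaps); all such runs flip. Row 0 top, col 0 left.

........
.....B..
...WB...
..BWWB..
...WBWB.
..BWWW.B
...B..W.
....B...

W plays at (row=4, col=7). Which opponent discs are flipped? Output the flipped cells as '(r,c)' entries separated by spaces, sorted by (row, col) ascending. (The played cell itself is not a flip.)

Answer: (4,6)

Derivation:
Dir NW: first cell '.' (not opp) -> no flip
Dir N: first cell '.' (not opp) -> no flip
Dir NE: edge -> no flip
Dir W: opp run (4,6) capped by W -> flip
Dir E: edge -> no flip
Dir SW: first cell '.' (not opp) -> no flip
Dir S: opp run (5,7), next='.' -> no flip
Dir SE: edge -> no flip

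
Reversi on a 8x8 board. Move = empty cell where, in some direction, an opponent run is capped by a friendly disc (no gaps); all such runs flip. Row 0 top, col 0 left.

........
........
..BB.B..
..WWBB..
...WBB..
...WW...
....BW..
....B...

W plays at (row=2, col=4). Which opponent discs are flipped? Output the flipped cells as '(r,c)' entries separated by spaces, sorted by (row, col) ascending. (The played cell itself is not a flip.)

Dir NW: first cell '.' (not opp) -> no flip
Dir N: first cell '.' (not opp) -> no flip
Dir NE: first cell '.' (not opp) -> no flip
Dir W: opp run (2,3) (2,2), next='.' -> no flip
Dir E: opp run (2,5), next='.' -> no flip
Dir SW: first cell 'W' (not opp) -> no flip
Dir S: opp run (3,4) (4,4) capped by W -> flip
Dir SE: opp run (3,5), next='.' -> no flip

Answer: (3,4) (4,4)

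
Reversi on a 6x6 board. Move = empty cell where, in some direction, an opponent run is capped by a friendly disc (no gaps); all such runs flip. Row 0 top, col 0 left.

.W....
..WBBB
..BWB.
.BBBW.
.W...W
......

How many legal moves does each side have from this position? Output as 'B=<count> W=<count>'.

Answer: B=6 W=8

Derivation:
-- B to move --
(0,0): no bracket -> illegal
(0,2): flips 1 -> legal
(0,3): no bracket -> illegal
(1,0): no bracket -> illegal
(1,1): flips 1 -> legal
(2,1): no bracket -> illegal
(2,5): no bracket -> illegal
(3,0): no bracket -> illegal
(3,5): flips 1 -> legal
(4,0): no bracket -> illegal
(4,2): no bracket -> illegal
(4,3): no bracket -> illegal
(4,4): flips 1 -> legal
(5,0): flips 1 -> legal
(5,1): flips 1 -> legal
(5,2): no bracket -> illegal
(5,4): no bracket -> illegal
(5,5): no bracket -> illegal
B mobility = 6
-- W to move --
(0,2): no bracket -> illegal
(0,3): flips 1 -> legal
(0,4): flips 2 -> legal
(0,5): flips 1 -> legal
(1,1): no bracket -> illegal
(2,0): no bracket -> illegal
(2,1): flips 2 -> legal
(2,5): flips 1 -> legal
(3,0): flips 3 -> legal
(3,5): no bracket -> illegal
(4,0): no bracket -> illegal
(4,2): flips 2 -> legal
(4,3): flips 1 -> legal
(4,4): no bracket -> illegal
W mobility = 8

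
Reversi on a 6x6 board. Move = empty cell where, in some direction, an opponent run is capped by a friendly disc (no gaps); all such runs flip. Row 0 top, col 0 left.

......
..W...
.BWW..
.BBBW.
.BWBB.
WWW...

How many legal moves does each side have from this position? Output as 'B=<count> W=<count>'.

Answer: B=9 W=9

Derivation:
-- B to move --
(0,1): no bracket -> illegal
(0,2): flips 2 -> legal
(0,3): flips 1 -> legal
(1,1): flips 1 -> legal
(1,3): flips 2 -> legal
(1,4): flips 1 -> legal
(2,4): flips 3 -> legal
(2,5): flips 1 -> legal
(3,5): flips 1 -> legal
(4,0): no bracket -> illegal
(4,5): no bracket -> illegal
(5,3): flips 1 -> legal
B mobility = 9
-- W to move --
(1,0): no bracket -> illegal
(1,1): flips 3 -> legal
(2,0): flips 2 -> legal
(2,4): flips 1 -> legal
(3,0): flips 5 -> legal
(3,5): no bracket -> illegal
(4,0): flips 2 -> legal
(4,5): flips 2 -> legal
(5,3): flips 2 -> legal
(5,4): flips 1 -> legal
(5,5): flips 2 -> legal
W mobility = 9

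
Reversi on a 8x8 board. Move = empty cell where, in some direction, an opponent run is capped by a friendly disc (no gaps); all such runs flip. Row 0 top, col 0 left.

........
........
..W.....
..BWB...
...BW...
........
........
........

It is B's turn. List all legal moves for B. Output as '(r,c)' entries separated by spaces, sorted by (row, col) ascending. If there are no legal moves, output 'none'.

(1,1): no bracket -> illegal
(1,2): flips 1 -> legal
(1,3): no bracket -> illegal
(2,1): no bracket -> illegal
(2,3): flips 1 -> legal
(2,4): no bracket -> illegal
(3,1): no bracket -> illegal
(3,5): no bracket -> illegal
(4,2): no bracket -> illegal
(4,5): flips 1 -> legal
(5,3): no bracket -> illegal
(5,4): flips 1 -> legal
(5,5): no bracket -> illegal

Answer: (1,2) (2,3) (4,5) (5,4)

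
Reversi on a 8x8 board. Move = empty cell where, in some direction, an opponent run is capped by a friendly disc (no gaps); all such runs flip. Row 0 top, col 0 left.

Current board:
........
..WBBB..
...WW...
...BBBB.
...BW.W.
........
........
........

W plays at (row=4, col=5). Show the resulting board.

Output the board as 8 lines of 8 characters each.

Answer: ........
..WBBB..
...WW...
...BWBB.
...BWWW.
........
........
........

Derivation:
Place W at (4,5); scan 8 dirs for brackets.
Dir NW: opp run (3,4) capped by W -> flip
Dir N: opp run (3,5), next='.' -> no flip
Dir NE: opp run (3,6), next='.' -> no flip
Dir W: first cell 'W' (not opp) -> no flip
Dir E: first cell 'W' (not opp) -> no flip
Dir SW: first cell '.' (not opp) -> no flip
Dir S: first cell '.' (not opp) -> no flip
Dir SE: first cell '.' (not opp) -> no flip
All flips: (3,4)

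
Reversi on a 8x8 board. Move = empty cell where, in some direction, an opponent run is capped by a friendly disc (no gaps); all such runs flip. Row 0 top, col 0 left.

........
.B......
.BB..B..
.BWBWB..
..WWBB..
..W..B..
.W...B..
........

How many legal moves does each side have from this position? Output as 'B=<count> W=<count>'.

Answer: B=8 W=11

Derivation:
-- B to move --
(2,3): flips 1 -> legal
(2,4): flips 1 -> legal
(4,1): flips 2 -> legal
(5,0): no bracket -> illegal
(5,1): flips 1 -> legal
(5,3): flips 2 -> legal
(5,4): flips 2 -> legal
(6,0): no bracket -> illegal
(6,2): flips 3 -> legal
(6,3): no bracket -> illegal
(7,0): flips 4 -> legal
(7,1): no bracket -> illegal
(7,2): no bracket -> illegal
B mobility = 8
-- W to move --
(0,0): no bracket -> illegal
(0,1): no bracket -> illegal
(0,2): no bracket -> illegal
(1,0): flips 1 -> legal
(1,2): flips 1 -> legal
(1,3): no bracket -> illegal
(1,4): no bracket -> illegal
(1,5): no bracket -> illegal
(1,6): flips 1 -> legal
(2,0): flips 1 -> legal
(2,3): flips 1 -> legal
(2,4): flips 1 -> legal
(2,6): no bracket -> illegal
(3,0): flips 1 -> legal
(3,6): flips 1 -> legal
(4,0): no bracket -> illegal
(4,1): no bracket -> illegal
(4,6): flips 2 -> legal
(5,3): no bracket -> illegal
(5,4): flips 1 -> legal
(5,6): flips 1 -> legal
(6,4): no bracket -> illegal
(6,6): no bracket -> illegal
(7,4): no bracket -> illegal
(7,5): no bracket -> illegal
(7,6): no bracket -> illegal
W mobility = 11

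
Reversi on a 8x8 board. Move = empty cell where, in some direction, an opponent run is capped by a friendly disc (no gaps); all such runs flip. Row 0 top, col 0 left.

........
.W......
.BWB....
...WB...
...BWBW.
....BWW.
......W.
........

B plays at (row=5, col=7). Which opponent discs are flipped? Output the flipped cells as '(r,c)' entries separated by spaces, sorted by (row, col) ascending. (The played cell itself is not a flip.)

Answer: (5,5) (5,6)

Derivation:
Dir NW: opp run (4,6), next='.' -> no flip
Dir N: first cell '.' (not opp) -> no flip
Dir NE: edge -> no flip
Dir W: opp run (5,6) (5,5) capped by B -> flip
Dir E: edge -> no flip
Dir SW: opp run (6,6), next='.' -> no flip
Dir S: first cell '.' (not opp) -> no flip
Dir SE: edge -> no flip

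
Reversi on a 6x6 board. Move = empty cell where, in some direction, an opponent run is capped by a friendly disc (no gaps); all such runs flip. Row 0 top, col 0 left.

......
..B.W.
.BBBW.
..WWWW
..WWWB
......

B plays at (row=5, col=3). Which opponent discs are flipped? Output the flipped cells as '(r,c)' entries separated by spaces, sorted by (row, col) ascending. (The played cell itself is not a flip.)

Answer: (3,3) (4,3)

Derivation:
Dir NW: opp run (4,2), next='.' -> no flip
Dir N: opp run (4,3) (3,3) capped by B -> flip
Dir NE: opp run (4,4) (3,5), next=edge -> no flip
Dir W: first cell '.' (not opp) -> no flip
Dir E: first cell '.' (not opp) -> no flip
Dir SW: edge -> no flip
Dir S: edge -> no flip
Dir SE: edge -> no flip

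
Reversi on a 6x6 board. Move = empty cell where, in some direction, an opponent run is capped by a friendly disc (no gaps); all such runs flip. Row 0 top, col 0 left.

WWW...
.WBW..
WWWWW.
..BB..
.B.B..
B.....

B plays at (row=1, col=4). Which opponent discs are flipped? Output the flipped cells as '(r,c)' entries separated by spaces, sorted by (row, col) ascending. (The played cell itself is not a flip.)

Dir NW: first cell '.' (not opp) -> no flip
Dir N: first cell '.' (not opp) -> no flip
Dir NE: first cell '.' (not opp) -> no flip
Dir W: opp run (1,3) capped by B -> flip
Dir E: first cell '.' (not opp) -> no flip
Dir SW: opp run (2,3) capped by B -> flip
Dir S: opp run (2,4), next='.' -> no flip
Dir SE: first cell '.' (not opp) -> no flip

Answer: (1,3) (2,3)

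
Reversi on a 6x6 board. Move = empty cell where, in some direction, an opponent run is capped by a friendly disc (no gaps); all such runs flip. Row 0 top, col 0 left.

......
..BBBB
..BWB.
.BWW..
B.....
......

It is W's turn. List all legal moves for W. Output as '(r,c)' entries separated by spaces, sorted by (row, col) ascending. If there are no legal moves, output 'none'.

Answer: (0,1) (0,2) (0,3) (0,5) (1,1) (2,1) (2,5) (3,0)

Derivation:
(0,1): flips 1 -> legal
(0,2): flips 2 -> legal
(0,3): flips 1 -> legal
(0,4): no bracket -> illegal
(0,5): flips 1 -> legal
(1,1): flips 1 -> legal
(2,0): no bracket -> illegal
(2,1): flips 1 -> legal
(2,5): flips 1 -> legal
(3,0): flips 1 -> legal
(3,4): no bracket -> illegal
(3,5): no bracket -> illegal
(4,1): no bracket -> illegal
(4,2): no bracket -> illegal
(5,0): no bracket -> illegal
(5,1): no bracket -> illegal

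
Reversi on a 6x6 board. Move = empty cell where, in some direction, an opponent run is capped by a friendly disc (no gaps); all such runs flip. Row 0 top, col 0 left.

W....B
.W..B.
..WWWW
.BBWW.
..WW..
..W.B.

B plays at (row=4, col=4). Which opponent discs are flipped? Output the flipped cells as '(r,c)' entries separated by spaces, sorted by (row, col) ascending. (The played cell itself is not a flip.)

Answer: (2,4) (3,4)

Derivation:
Dir NW: opp run (3,3) (2,2) (1,1) (0,0), next=edge -> no flip
Dir N: opp run (3,4) (2,4) capped by B -> flip
Dir NE: first cell '.' (not opp) -> no flip
Dir W: opp run (4,3) (4,2), next='.' -> no flip
Dir E: first cell '.' (not opp) -> no flip
Dir SW: first cell '.' (not opp) -> no flip
Dir S: first cell 'B' (not opp) -> no flip
Dir SE: first cell '.' (not opp) -> no flip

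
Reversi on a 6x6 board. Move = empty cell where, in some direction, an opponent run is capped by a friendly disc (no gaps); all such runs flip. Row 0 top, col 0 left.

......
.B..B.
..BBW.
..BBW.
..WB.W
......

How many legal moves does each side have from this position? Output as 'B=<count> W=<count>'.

Answer: B=7 W=6

Derivation:
-- B to move --
(1,3): no bracket -> illegal
(1,5): flips 1 -> legal
(2,5): flips 2 -> legal
(3,1): no bracket -> illegal
(3,5): flips 1 -> legal
(4,1): flips 1 -> legal
(4,4): flips 2 -> legal
(5,1): flips 1 -> legal
(5,2): flips 1 -> legal
(5,3): no bracket -> illegal
(5,4): no bracket -> illegal
(5,5): no bracket -> illegal
B mobility = 7
-- W to move --
(0,0): no bracket -> illegal
(0,1): no bracket -> illegal
(0,2): no bracket -> illegal
(0,3): no bracket -> illegal
(0,4): flips 1 -> legal
(0,5): no bracket -> illegal
(1,0): no bracket -> illegal
(1,2): flips 3 -> legal
(1,3): no bracket -> illegal
(1,5): no bracket -> illegal
(2,0): no bracket -> illegal
(2,1): flips 2 -> legal
(2,5): no bracket -> illegal
(3,1): flips 2 -> legal
(4,1): no bracket -> illegal
(4,4): flips 1 -> legal
(5,2): flips 1 -> legal
(5,3): no bracket -> illegal
(5,4): no bracket -> illegal
W mobility = 6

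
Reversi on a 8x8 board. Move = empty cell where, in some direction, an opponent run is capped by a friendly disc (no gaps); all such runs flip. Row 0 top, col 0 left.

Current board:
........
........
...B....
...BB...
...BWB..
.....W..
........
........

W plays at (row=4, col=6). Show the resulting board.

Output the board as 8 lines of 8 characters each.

Place W at (4,6); scan 8 dirs for brackets.
Dir NW: first cell '.' (not opp) -> no flip
Dir N: first cell '.' (not opp) -> no flip
Dir NE: first cell '.' (not opp) -> no flip
Dir W: opp run (4,5) capped by W -> flip
Dir E: first cell '.' (not opp) -> no flip
Dir SW: first cell 'W' (not opp) -> no flip
Dir S: first cell '.' (not opp) -> no flip
Dir SE: first cell '.' (not opp) -> no flip
All flips: (4,5)

Answer: ........
........
...B....
...BB...
...BWWW.
.....W..
........
........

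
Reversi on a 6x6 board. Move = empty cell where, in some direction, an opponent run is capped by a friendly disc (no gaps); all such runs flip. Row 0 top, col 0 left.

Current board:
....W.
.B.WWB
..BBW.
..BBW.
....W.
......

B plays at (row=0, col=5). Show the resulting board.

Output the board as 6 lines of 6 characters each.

Answer: ....WB
.B.WBB
..BBW.
..BBW.
....W.
......

Derivation:
Place B at (0,5); scan 8 dirs for brackets.
Dir NW: edge -> no flip
Dir N: edge -> no flip
Dir NE: edge -> no flip
Dir W: opp run (0,4), next='.' -> no flip
Dir E: edge -> no flip
Dir SW: opp run (1,4) capped by B -> flip
Dir S: first cell 'B' (not opp) -> no flip
Dir SE: edge -> no flip
All flips: (1,4)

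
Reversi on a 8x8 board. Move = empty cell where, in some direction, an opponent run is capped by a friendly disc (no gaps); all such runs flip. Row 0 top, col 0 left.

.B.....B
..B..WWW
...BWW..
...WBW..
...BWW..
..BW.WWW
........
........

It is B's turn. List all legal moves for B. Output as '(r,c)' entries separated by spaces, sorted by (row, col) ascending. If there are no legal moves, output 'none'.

(0,4): no bracket -> illegal
(0,5): no bracket -> illegal
(0,6): no bracket -> illegal
(1,3): no bracket -> illegal
(1,4): flips 1 -> legal
(2,2): no bracket -> illegal
(2,6): flips 2 -> legal
(2,7): flips 1 -> legal
(3,2): flips 1 -> legal
(3,6): flips 1 -> legal
(4,2): no bracket -> illegal
(4,6): flips 2 -> legal
(4,7): no bracket -> illegal
(5,4): flips 2 -> legal
(6,2): no bracket -> illegal
(6,3): flips 1 -> legal
(6,4): no bracket -> illegal
(6,5): no bracket -> illegal
(6,6): no bracket -> illegal
(6,7): flips 2 -> legal

Answer: (1,4) (2,6) (2,7) (3,2) (3,6) (4,6) (5,4) (6,3) (6,7)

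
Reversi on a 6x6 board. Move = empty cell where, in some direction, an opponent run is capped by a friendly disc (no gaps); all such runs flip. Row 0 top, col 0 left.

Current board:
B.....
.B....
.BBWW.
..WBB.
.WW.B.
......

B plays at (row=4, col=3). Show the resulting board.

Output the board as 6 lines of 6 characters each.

Answer: B.....
.B....
.BBWW.
..BBB.
.WWBB.
......

Derivation:
Place B at (4,3); scan 8 dirs for brackets.
Dir NW: opp run (3,2) capped by B -> flip
Dir N: first cell 'B' (not opp) -> no flip
Dir NE: first cell 'B' (not opp) -> no flip
Dir W: opp run (4,2) (4,1), next='.' -> no flip
Dir E: first cell 'B' (not opp) -> no flip
Dir SW: first cell '.' (not opp) -> no flip
Dir S: first cell '.' (not opp) -> no flip
Dir SE: first cell '.' (not opp) -> no flip
All flips: (3,2)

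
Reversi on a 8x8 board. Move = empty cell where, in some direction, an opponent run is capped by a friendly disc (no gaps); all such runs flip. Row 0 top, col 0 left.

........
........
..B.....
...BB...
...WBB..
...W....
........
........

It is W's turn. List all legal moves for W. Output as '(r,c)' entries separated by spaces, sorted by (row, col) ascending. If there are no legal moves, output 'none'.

Answer: (2,3) (2,5) (3,5) (4,6)

Derivation:
(1,1): no bracket -> illegal
(1,2): no bracket -> illegal
(1,3): no bracket -> illegal
(2,1): no bracket -> illegal
(2,3): flips 1 -> legal
(2,4): no bracket -> illegal
(2,5): flips 1 -> legal
(3,1): no bracket -> illegal
(3,2): no bracket -> illegal
(3,5): flips 1 -> legal
(3,6): no bracket -> illegal
(4,2): no bracket -> illegal
(4,6): flips 2 -> legal
(5,4): no bracket -> illegal
(5,5): no bracket -> illegal
(5,6): no bracket -> illegal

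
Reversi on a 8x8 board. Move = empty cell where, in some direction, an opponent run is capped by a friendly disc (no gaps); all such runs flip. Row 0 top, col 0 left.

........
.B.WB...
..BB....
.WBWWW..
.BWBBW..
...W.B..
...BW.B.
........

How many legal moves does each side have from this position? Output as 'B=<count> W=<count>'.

-- B to move --
(0,2): no bracket -> illegal
(0,3): flips 1 -> legal
(0,4): flips 1 -> legal
(1,2): flips 1 -> legal
(2,0): no bracket -> illegal
(2,1): flips 1 -> legal
(2,4): flips 1 -> legal
(2,5): flips 3 -> legal
(2,6): flips 1 -> legal
(3,0): flips 1 -> legal
(3,6): flips 3 -> legal
(4,0): flips 1 -> legal
(4,6): flips 1 -> legal
(5,1): no bracket -> illegal
(5,2): flips 1 -> legal
(5,4): no bracket -> illegal
(5,6): flips 2 -> legal
(6,2): flips 1 -> legal
(6,5): flips 1 -> legal
(7,3): flips 1 -> legal
(7,4): no bracket -> illegal
(7,5): no bracket -> illegal
B mobility = 16
-- W to move --
(0,0): flips 2 -> legal
(0,1): no bracket -> illegal
(0,2): no bracket -> illegal
(0,3): no bracket -> illegal
(0,4): no bracket -> illegal
(0,5): no bracket -> illegal
(1,0): no bracket -> illegal
(1,2): flips 3 -> legal
(1,5): flips 1 -> legal
(2,0): no bracket -> illegal
(2,1): no bracket -> illegal
(2,4): no bracket -> illegal
(2,5): no bracket -> illegal
(3,0): no bracket -> illegal
(4,0): flips 1 -> legal
(4,6): flips 1 -> legal
(5,0): no bracket -> illegal
(5,1): flips 1 -> legal
(5,2): flips 1 -> legal
(5,4): flips 1 -> legal
(5,6): no bracket -> illegal
(5,7): no bracket -> illegal
(6,2): flips 1 -> legal
(6,5): flips 1 -> legal
(6,7): no bracket -> illegal
(7,2): no bracket -> illegal
(7,3): flips 1 -> legal
(7,4): no bracket -> illegal
(7,5): no bracket -> illegal
(7,6): no bracket -> illegal
(7,7): flips 3 -> legal
W mobility = 12

Answer: B=16 W=12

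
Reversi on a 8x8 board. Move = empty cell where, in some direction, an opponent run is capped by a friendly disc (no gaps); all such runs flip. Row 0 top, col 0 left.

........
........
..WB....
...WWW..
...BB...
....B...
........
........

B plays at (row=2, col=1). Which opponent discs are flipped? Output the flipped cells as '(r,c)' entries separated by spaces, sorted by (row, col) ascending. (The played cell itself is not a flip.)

Dir NW: first cell '.' (not opp) -> no flip
Dir N: first cell '.' (not opp) -> no flip
Dir NE: first cell '.' (not opp) -> no flip
Dir W: first cell '.' (not opp) -> no flip
Dir E: opp run (2,2) capped by B -> flip
Dir SW: first cell '.' (not opp) -> no flip
Dir S: first cell '.' (not opp) -> no flip
Dir SE: first cell '.' (not opp) -> no flip

Answer: (2,2)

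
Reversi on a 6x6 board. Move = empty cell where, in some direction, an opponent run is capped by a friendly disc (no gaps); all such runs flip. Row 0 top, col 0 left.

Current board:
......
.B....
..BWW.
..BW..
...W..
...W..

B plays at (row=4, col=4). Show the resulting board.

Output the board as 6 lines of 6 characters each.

Answer: ......
.B....
..BWW.
..BB..
...WB.
...W..

Derivation:
Place B at (4,4); scan 8 dirs for brackets.
Dir NW: opp run (3,3) capped by B -> flip
Dir N: first cell '.' (not opp) -> no flip
Dir NE: first cell '.' (not opp) -> no flip
Dir W: opp run (4,3), next='.' -> no flip
Dir E: first cell '.' (not opp) -> no flip
Dir SW: opp run (5,3), next=edge -> no flip
Dir S: first cell '.' (not opp) -> no flip
Dir SE: first cell '.' (not opp) -> no flip
All flips: (3,3)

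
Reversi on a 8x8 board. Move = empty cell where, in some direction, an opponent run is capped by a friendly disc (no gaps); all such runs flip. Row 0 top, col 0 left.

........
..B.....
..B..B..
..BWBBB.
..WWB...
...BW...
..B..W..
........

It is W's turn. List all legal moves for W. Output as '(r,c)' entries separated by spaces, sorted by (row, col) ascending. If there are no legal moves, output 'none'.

Answer: (0,2) (1,1) (1,6) (2,1) (2,4) (3,1) (3,7) (4,5) (5,2) (5,5) (6,3) (6,4)

Derivation:
(0,1): no bracket -> illegal
(0,2): flips 3 -> legal
(0,3): no bracket -> illegal
(1,1): flips 1 -> legal
(1,3): no bracket -> illegal
(1,4): no bracket -> illegal
(1,5): no bracket -> illegal
(1,6): flips 2 -> legal
(2,1): flips 1 -> legal
(2,3): no bracket -> illegal
(2,4): flips 2 -> legal
(2,6): no bracket -> illegal
(2,7): no bracket -> illegal
(3,1): flips 1 -> legal
(3,7): flips 3 -> legal
(4,1): no bracket -> illegal
(4,5): flips 1 -> legal
(4,6): no bracket -> illegal
(4,7): no bracket -> illegal
(5,1): no bracket -> illegal
(5,2): flips 1 -> legal
(5,5): flips 1 -> legal
(6,1): no bracket -> illegal
(6,3): flips 1 -> legal
(6,4): flips 1 -> legal
(7,1): no bracket -> illegal
(7,2): no bracket -> illegal
(7,3): no bracket -> illegal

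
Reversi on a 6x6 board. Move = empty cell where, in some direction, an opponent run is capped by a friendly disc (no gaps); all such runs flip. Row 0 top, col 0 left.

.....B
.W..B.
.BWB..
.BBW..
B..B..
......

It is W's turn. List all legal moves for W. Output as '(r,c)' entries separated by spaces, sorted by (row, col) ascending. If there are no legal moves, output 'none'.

Answer: (1,3) (2,0) (2,4) (3,0) (4,1) (4,2) (5,3)

Derivation:
(0,3): no bracket -> illegal
(0,4): no bracket -> illegal
(1,0): no bracket -> illegal
(1,2): no bracket -> illegal
(1,3): flips 1 -> legal
(1,5): no bracket -> illegal
(2,0): flips 1 -> legal
(2,4): flips 1 -> legal
(2,5): no bracket -> illegal
(3,0): flips 2 -> legal
(3,4): no bracket -> illegal
(4,1): flips 2 -> legal
(4,2): flips 1 -> legal
(4,4): no bracket -> illegal
(5,0): no bracket -> illegal
(5,1): no bracket -> illegal
(5,2): no bracket -> illegal
(5,3): flips 1 -> legal
(5,4): no bracket -> illegal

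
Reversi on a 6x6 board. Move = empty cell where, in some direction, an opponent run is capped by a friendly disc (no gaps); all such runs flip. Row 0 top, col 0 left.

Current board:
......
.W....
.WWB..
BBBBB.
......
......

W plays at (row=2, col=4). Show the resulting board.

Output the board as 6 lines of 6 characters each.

Place W at (2,4); scan 8 dirs for brackets.
Dir NW: first cell '.' (not opp) -> no flip
Dir N: first cell '.' (not opp) -> no flip
Dir NE: first cell '.' (not opp) -> no flip
Dir W: opp run (2,3) capped by W -> flip
Dir E: first cell '.' (not opp) -> no flip
Dir SW: opp run (3,3), next='.' -> no flip
Dir S: opp run (3,4), next='.' -> no flip
Dir SE: first cell '.' (not opp) -> no flip
All flips: (2,3)

Answer: ......
.W....
.WWWW.
BBBBB.
......
......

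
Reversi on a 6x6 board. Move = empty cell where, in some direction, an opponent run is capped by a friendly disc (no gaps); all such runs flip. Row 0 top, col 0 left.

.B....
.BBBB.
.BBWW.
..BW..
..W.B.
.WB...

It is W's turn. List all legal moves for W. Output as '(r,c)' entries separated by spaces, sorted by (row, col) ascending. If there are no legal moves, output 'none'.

(0,0): flips 2 -> legal
(0,2): flips 4 -> legal
(0,3): flips 1 -> legal
(0,4): flips 1 -> legal
(0,5): flips 1 -> legal
(1,0): no bracket -> illegal
(1,5): no bracket -> illegal
(2,0): flips 2 -> legal
(2,5): no bracket -> illegal
(3,0): no bracket -> illegal
(3,1): flips 1 -> legal
(3,4): no bracket -> illegal
(3,5): no bracket -> illegal
(4,1): flips 1 -> legal
(4,3): no bracket -> illegal
(4,5): no bracket -> illegal
(5,3): flips 1 -> legal
(5,4): no bracket -> illegal
(5,5): flips 1 -> legal

Answer: (0,0) (0,2) (0,3) (0,4) (0,5) (2,0) (3,1) (4,1) (5,3) (5,5)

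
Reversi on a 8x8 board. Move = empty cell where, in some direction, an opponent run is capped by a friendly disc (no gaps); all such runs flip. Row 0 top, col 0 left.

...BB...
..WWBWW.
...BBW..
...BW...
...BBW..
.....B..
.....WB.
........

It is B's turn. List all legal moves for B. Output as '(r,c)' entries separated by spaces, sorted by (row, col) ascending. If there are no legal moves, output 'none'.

Answer: (0,1) (0,2) (0,6) (0,7) (1,1) (1,7) (2,1) (2,2) (2,6) (3,5) (3,6) (4,6) (5,6) (6,4) (7,5)

Derivation:
(0,1): flips 1 -> legal
(0,2): flips 1 -> legal
(0,5): no bracket -> illegal
(0,6): flips 1 -> legal
(0,7): flips 3 -> legal
(1,1): flips 2 -> legal
(1,7): flips 2 -> legal
(2,1): flips 1 -> legal
(2,2): flips 1 -> legal
(2,6): flips 2 -> legal
(2,7): no bracket -> illegal
(3,5): flips 2 -> legal
(3,6): flips 1 -> legal
(4,6): flips 1 -> legal
(5,4): no bracket -> illegal
(5,6): flips 2 -> legal
(6,4): flips 1 -> legal
(7,4): no bracket -> illegal
(7,5): flips 1 -> legal
(7,6): no bracket -> illegal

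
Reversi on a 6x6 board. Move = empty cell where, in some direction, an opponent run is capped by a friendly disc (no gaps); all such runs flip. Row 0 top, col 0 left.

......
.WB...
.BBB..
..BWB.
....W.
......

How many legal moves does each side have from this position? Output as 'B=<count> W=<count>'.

-- B to move --
(0,0): flips 1 -> legal
(0,1): flips 1 -> legal
(0,2): no bracket -> illegal
(1,0): flips 1 -> legal
(2,0): no bracket -> illegal
(2,4): no bracket -> illegal
(3,5): no bracket -> illegal
(4,2): no bracket -> illegal
(4,3): flips 1 -> legal
(4,5): no bracket -> illegal
(5,3): no bracket -> illegal
(5,4): flips 1 -> legal
(5,5): flips 2 -> legal
B mobility = 6
-- W to move --
(0,1): no bracket -> illegal
(0,2): no bracket -> illegal
(0,3): no bracket -> illegal
(1,0): no bracket -> illegal
(1,3): flips 2 -> legal
(1,4): no bracket -> illegal
(2,0): no bracket -> illegal
(2,4): flips 1 -> legal
(2,5): no bracket -> illegal
(3,0): no bracket -> illegal
(3,1): flips 2 -> legal
(3,5): flips 1 -> legal
(4,1): no bracket -> illegal
(4,2): no bracket -> illegal
(4,3): no bracket -> illegal
(4,5): no bracket -> illegal
W mobility = 4

Answer: B=6 W=4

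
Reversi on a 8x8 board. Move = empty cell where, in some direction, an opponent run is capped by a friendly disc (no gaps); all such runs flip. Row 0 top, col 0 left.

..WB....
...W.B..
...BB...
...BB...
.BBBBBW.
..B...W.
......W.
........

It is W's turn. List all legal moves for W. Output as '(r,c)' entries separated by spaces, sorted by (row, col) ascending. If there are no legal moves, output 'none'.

(0,4): flips 1 -> legal
(0,5): no bracket -> illegal
(0,6): no bracket -> illegal
(1,2): flips 3 -> legal
(1,4): no bracket -> illegal
(1,6): no bracket -> illegal
(2,2): no bracket -> illegal
(2,5): no bracket -> illegal
(2,6): no bracket -> illegal
(3,0): no bracket -> illegal
(3,1): no bracket -> illegal
(3,2): no bracket -> illegal
(3,5): flips 1 -> legal
(3,6): no bracket -> illegal
(4,0): flips 5 -> legal
(5,0): no bracket -> illegal
(5,1): no bracket -> illegal
(5,3): flips 3 -> legal
(5,4): no bracket -> illegal
(5,5): no bracket -> illegal
(6,1): no bracket -> illegal
(6,2): no bracket -> illegal
(6,3): no bracket -> illegal

Answer: (0,4) (1,2) (3,5) (4,0) (5,3)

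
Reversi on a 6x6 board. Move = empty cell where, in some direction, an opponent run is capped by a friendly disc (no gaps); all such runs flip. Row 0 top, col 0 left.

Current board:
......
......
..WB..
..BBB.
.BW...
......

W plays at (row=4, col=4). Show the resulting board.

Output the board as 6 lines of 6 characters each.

Place W at (4,4); scan 8 dirs for brackets.
Dir NW: opp run (3,3) capped by W -> flip
Dir N: opp run (3,4), next='.' -> no flip
Dir NE: first cell '.' (not opp) -> no flip
Dir W: first cell '.' (not opp) -> no flip
Dir E: first cell '.' (not opp) -> no flip
Dir SW: first cell '.' (not opp) -> no flip
Dir S: first cell '.' (not opp) -> no flip
Dir SE: first cell '.' (not opp) -> no flip
All flips: (3,3)

Answer: ......
......
..WB..
..BWB.
.BW.W.
......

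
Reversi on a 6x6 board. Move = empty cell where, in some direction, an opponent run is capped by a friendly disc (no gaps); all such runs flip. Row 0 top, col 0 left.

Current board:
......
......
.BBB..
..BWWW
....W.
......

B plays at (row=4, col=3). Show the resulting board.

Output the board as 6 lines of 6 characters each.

Answer: ......
......
.BBB..
..BBWW
...BW.
......

Derivation:
Place B at (4,3); scan 8 dirs for brackets.
Dir NW: first cell 'B' (not opp) -> no flip
Dir N: opp run (3,3) capped by B -> flip
Dir NE: opp run (3,4), next='.' -> no flip
Dir W: first cell '.' (not opp) -> no flip
Dir E: opp run (4,4), next='.' -> no flip
Dir SW: first cell '.' (not opp) -> no flip
Dir S: first cell '.' (not opp) -> no flip
Dir SE: first cell '.' (not opp) -> no flip
All flips: (3,3)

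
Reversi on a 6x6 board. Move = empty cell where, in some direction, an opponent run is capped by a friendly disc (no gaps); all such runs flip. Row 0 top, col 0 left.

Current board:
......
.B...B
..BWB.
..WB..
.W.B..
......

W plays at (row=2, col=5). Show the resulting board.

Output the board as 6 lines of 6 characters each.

Answer: ......
.B...B
..BWWW
..WB..
.W.B..
......

Derivation:
Place W at (2,5); scan 8 dirs for brackets.
Dir NW: first cell '.' (not opp) -> no flip
Dir N: opp run (1,5), next='.' -> no flip
Dir NE: edge -> no flip
Dir W: opp run (2,4) capped by W -> flip
Dir E: edge -> no flip
Dir SW: first cell '.' (not opp) -> no flip
Dir S: first cell '.' (not opp) -> no flip
Dir SE: edge -> no flip
All flips: (2,4)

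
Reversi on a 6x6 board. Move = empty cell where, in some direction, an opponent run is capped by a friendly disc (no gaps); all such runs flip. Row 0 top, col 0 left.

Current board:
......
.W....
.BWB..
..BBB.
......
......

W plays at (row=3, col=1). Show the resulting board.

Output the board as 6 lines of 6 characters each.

Answer: ......
.W....
.WWB..
.WBBB.
......
......

Derivation:
Place W at (3,1); scan 8 dirs for brackets.
Dir NW: first cell '.' (not opp) -> no flip
Dir N: opp run (2,1) capped by W -> flip
Dir NE: first cell 'W' (not opp) -> no flip
Dir W: first cell '.' (not opp) -> no flip
Dir E: opp run (3,2) (3,3) (3,4), next='.' -> no flip
Dir SW: first cell '.' (not opp) -> no flip
Dir S: first cell '.' (not opp) -> no flip
Dir SE: first cell '.' (not opp) -> no flip
All flips: (2,1)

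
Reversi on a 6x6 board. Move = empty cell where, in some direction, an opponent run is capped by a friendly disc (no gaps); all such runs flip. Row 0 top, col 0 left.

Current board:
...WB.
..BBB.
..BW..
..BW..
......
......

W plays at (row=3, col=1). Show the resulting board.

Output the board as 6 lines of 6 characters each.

Answer: ...WB.
..BBB.
..BW..
.WWW..
......
......

Derivation:
Place W at (3,1); scan 8 dirs for brackets.
Dir NW: first cell '.' (not opp) -> no flip
Dir N: first cell '.' (not opp) -> no flip
Dir NE: opp run (2,2) (1,3) (0,4), next=edge -> no flip
Dir W: first cell '.' (not opp) -> no flip
Dir E: opp run (3,2) capped by W -> flip
Dir SW: first cell '.' (not opp) -> no flip
Dir S: first cell '.' (not opp) -> no flip
Dir SE: first cell '.' (not opp) -> no flip
All flips: (3,2)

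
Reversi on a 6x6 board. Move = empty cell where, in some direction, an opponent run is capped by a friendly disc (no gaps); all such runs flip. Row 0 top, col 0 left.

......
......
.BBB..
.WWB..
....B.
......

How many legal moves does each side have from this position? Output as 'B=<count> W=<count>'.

-- B to move --
(2,0): no bracket -> illegal
(3,0): flips 2 -> legal
(4,0): flips 1 -> legal
(4,1): flips 2 -> legal
(4,2): flips 1 -> legal
(4,3): flips 1 -> legal
B mobility = 5
-- W to move --
(1,0): flips 1 -> legal
(1,1): flips 1 -> legal
(1,2): flips 1 -> legal
(1,3): flips 1 -> legal
(1,4): flips 1 -> legal
(2,0): no bracket -> illegal
(2,4): no bracket -> illegal
(3,0): no bracket -> illegal
(3,4): flips 1 -> legal
(3,5): no bracket -> illegal
(4,2): no bracket -> illegal
(4,3): no bracket -> illegal
(4,5): no bracket -> illegal
(5,3): no bracket -> illegal
(5,4): no bracket -> illegal
(5,5): no bracket -> illegal
W mobility = 6

Answer: B=5 W=6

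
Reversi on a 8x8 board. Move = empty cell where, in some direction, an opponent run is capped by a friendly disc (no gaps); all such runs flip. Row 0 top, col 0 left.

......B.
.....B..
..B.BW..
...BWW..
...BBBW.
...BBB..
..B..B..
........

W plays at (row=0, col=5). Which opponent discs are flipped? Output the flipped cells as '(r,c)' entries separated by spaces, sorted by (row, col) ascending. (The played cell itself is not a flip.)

Answer: (1,5)

Derivation:
Dir NW: edge -> no flip
Dir N: edge -> no flip
Dir NE: edge -> no flip
Dir W: first cell '.' (not opp) -> no flip
Dir E: opp run (0,6), next='.' -> no flip
Dir SW: first cell '.' (not opp) -> no flip
Dir S: opp run (1,5) capped by W -> flip
Dir SE: first cell '.' (not opp) -> no flip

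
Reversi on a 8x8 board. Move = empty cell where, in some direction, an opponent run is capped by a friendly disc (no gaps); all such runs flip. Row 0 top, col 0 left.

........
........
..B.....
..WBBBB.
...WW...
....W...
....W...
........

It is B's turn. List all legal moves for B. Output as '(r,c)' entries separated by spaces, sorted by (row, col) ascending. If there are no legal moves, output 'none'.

Answer: (3,1) (4,2) (5,2) (5,3) (5,5) (7,4)

Derivation:
(2,1): no bracket -> illegal
(2,3): no bracket -> illegal
(3,1): flips 1 -> legal
(4,1): no bracket -> illegal
(4,2): flips 1 -> legal
(4,5): no bracket -> illegal
(5,2): flips 1 -> legal
(5,3): flips 2 -> legal
(5,5): flips 1 -> legal
(6,3): no bracket -> illegal
(6,5): no bracket -> illegal
(7,3): no bracket -> illegal
(7,4): flips 3 -> legal
(7,5): no bracket -> illegal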